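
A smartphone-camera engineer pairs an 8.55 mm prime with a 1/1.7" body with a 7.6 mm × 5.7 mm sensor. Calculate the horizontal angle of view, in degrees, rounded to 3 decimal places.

47.925°

Angle of view α = 2·arctan(w/2f) with w = 7.6 mm and f = 8.55 mm.
w/2f = 0.44444; arctan(0.44444) ≈ 23.9625°, so α ≈ 47.9250°.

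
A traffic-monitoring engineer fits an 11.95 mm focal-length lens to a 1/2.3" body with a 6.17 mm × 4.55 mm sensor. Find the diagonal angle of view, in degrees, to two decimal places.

35.57°

Sensor diagonal = √(6.17² + 4.55²) = √58.7714 ≈ 7.6663 mm.
Angle of view α = 2·arctan(d/2f) with d = 7.6663 mm and f = 11.95 mm.
d/2f = 0.32076; arctan(0.32076) ≈ 17.7844°, so α ≈ 35.5687°.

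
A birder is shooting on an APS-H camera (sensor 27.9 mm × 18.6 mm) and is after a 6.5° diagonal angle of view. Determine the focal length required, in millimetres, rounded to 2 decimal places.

Sensor diagonal = √(27.9² + 18.6²) = √1124.3700 ≈ 33.5316 mm.
From α = 2·arctan(d/2f) we get f = d / (2·tan(α/2)).
With d = 33.5316 mm and α/2 = 3.25°, tan(α/2) ≈ 0.05678, so f ≈ 33.5316 / 0.11357 ≈ 295.2553 mm.

295.26 mm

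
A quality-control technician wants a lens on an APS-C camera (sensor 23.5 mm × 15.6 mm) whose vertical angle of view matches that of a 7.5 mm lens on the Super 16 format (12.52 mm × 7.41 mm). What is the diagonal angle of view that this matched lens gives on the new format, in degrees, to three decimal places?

83.543°

Equal vertical AOV ⇒ f₂ = f₁ · 15.6/7.41 = 7.5 × 2.10526 ≈ 15.7895 mm.
Sensor diagonal = √(23.5² + 15.6²) = √795.6100 ≈ 28.2066 mm.
Diagonal AOV on the new format = 2·arctan(28.2066 / (2 × 15.7895)) = 2·arctan(0.89321) ≈ 83.5429°.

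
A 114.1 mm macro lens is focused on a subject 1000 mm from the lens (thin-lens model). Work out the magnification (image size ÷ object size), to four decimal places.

0.1288×

Thin lens: 1/f = 1/dₒ + 1/dᵢ → 1/dᵢ = 1/114.1 − 1/1000 = 0.0077642 mm⁻¹, so dᵢ ≈ 128.7956 mm.
Magnification m = dᵢ/dₒ = 128.7956/1000 ≈ 0.12880.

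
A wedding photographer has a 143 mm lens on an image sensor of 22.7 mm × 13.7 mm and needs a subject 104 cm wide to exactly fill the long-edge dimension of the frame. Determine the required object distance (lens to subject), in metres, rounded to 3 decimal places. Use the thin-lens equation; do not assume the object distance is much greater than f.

6.695 m

W: 104 cm = 1040 mm.
Magnification m = w/W = dᵢ/dₒ; combined with 1/f = 1/dₒ + 1/dᵢ this gives dₒ = f·(1 + W/w).
dₒ = 143 mm × (1 + 1040/22.7) = 143 × 46.8150 ≈ 6694.542 mm = 6.69454 m.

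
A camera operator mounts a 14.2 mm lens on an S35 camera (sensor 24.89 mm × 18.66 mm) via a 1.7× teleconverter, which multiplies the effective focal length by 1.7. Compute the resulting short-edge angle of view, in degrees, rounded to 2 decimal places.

Effective focal length f = 14.2 × 1.7 = 24.14 mm.
α = 2·arctan(18.66 / (2 × 24.14)) = 2·arctan(0.38650) ≈ 42.2626°.

42.26°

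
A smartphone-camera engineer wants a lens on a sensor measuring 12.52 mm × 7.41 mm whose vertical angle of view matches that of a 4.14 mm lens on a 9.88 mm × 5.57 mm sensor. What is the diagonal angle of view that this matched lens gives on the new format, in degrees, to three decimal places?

Equal vertical AOV ⇒ f₂ = f₁ · 7.41/5.57 = 4.14 × 1.33034 ≈ 5.5076 mm.
Sensor diagonal = √(12.52² + 7.41²) = √211.6585 ≈ 14.5485 mm.
Diagonal AOV on the new format = 2·arctan(14.5485 / (2 × 5.5076)) = 2·arctan(1.32076) ≈ 105.7384°.

105.738°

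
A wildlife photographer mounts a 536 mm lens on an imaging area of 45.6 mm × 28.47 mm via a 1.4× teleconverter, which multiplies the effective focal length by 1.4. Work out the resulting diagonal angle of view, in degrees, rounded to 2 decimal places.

Effective focal length f = 536 × 1.4 = 750.4 mm.
Sensor diagonal = √(45.6² + 28.47²) = √2889.9009 ≈ 53.7578 mm.
α = 2·arctan(53.758 / (2 × 750.4)) = 2·arctan(0.03582) ≈ 4.1029°.

4.10°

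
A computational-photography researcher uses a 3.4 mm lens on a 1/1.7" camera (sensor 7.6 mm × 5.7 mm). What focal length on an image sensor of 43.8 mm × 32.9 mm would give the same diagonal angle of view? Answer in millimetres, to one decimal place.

19.6 mm

Sensor diagonal = √(7.6² + 5.7²) = √90.2500 ≈ 9.5000 mm.
Sensor diagonal = √(43.8² + 32.9²) = √3000.8500 ≈ 54.7800 mm.
Equal angle of view means equal diagonal/f ratio, so f₂ = f₁ · (diagonal₂/diagonal₁) = 3.4 × 54.7800/9.5000.
f₂ = 3.4 × 5.76632 ≈ 19.605 mm.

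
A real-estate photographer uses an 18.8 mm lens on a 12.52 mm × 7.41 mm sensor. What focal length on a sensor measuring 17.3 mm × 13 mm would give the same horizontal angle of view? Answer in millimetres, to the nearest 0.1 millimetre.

Equal angle of view means equal width/f ratio, so f₂ = f₁ · (width₂/width₁) = 18.8 × 17.3/12.52.
f₂ = 18.8 × 1.38179 ≈ 25.978 mm.

26.0 mm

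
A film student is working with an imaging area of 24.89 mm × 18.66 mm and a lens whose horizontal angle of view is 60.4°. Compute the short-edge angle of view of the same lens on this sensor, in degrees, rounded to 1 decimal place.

From the horizontal AOV: f = 24.89 / (2·tan(30.2°)) = 24.89 / 1.16403 ≈ 21.3827 mm.
Short-edge AOV = 2·arctan(18.66 / (2 × 21.3827)) = 2·arctan(0.43634) ≈ 47.1467°.

47.1°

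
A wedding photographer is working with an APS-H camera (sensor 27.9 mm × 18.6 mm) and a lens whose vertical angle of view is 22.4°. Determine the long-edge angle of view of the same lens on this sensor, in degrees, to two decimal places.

33.08°

From the vertical AOV: f = 18.6 / (2·tan(11.2°)) = 18.6 / 0.39601 ≈ 46.9684 mm.
Long-edge AOV = 2·arctan(27.9 / (2 × 46.9684)) = 2·arctan(0.29701) ≈ 33.0837°.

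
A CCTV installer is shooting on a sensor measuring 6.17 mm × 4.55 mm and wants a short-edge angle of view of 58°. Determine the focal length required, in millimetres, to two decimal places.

From α = 2·arctan(h/2f) we get f = h / (2·tan(α/2)).
With h = 4.55 mm and α/2 = 29°, tan(α/2) ≈ 0.55431, so f ≈ 4.55 / 1.10862 ≈ 4.1042 mm.

4.10 mm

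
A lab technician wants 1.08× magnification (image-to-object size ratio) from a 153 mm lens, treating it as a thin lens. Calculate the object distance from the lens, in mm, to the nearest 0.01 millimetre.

With m = dᵢ/dₒ and 1/f = 1/dₒ + 1/dᵢ, substituting dᵢ = m·dₒ gives 1/f = (1 + 1/m)/dₒ, hence dₒ = f·(1 + 1/m).
dₒ = 153 × (1 + 1/1.08) = 153 × 1.92593 ≈ 294.667 mm.

294.67 mm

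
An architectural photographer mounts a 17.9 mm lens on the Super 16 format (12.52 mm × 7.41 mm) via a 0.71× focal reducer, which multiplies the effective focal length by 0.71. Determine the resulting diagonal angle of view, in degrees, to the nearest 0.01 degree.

Effective focal length f = 17.9 × 0.71 = 12.709 mm.
Sensor diagonal = √(12.52² + 7.41²) = √211.6585 ≈ 14.5485 mm.
α = 2·arctan(14.548 / (2 × 12.709)) = 2·arctan(0.57237) ≈ 59.5710°.

59.57°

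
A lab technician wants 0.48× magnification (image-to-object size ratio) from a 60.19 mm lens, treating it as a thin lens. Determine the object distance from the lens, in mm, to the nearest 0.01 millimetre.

With m = dᵢ/dₒ and 1/f = 1/dₒ + 1/dᵢ, substituting dᵢ = m·dₒ gives 1/f = (1 + 1/m)/dₒ, hence dₒ = f·(1 + 1/m).
dₒ = 60.19 × (1 + 1/0.48) = 60.19 × 3.08333 ≈ 185.586 mm.

185.59 mm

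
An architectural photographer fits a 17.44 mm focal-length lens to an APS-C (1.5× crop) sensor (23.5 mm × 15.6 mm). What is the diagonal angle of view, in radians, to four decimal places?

Sensor diagonal = √(23.5² + 15.6²) = √795.6100 ≈ 28.2066 mm.
Angle of view α = 2·arctan(d/2f) with d = 28.2066 mm and f = 17.44 mm.
d/2f = 0.80867; arctan(0.80867) ≈ 0.6800 rad, so α ≈ 1.3600 rad.

1.3600 rad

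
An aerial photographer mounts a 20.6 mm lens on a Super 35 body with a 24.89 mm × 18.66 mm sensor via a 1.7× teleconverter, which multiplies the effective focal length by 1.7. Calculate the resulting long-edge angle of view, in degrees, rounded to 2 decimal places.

39.13°

Effective focal length f = 20.6 × 1.7 = 35.02 mm.
α = 2·arctan(24.89 / (2 × 35.02)) = 2·arctan(0.35537) ≈ 39.1272°.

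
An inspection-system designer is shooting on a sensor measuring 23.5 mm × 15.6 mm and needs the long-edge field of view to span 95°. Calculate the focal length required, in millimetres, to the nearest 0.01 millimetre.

10.77 mm

From α = 2·arctan(w/2f) we get f = w / (2·tan(α/2)).
With w = 23.5 mm and α/2 = 47.5°, tan(α/2) ≈ 1.09131, so f ≈ 23.5 / 2.18262 ≈ 10.7669 mm.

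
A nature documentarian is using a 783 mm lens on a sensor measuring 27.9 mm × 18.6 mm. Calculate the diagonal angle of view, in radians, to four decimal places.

0.0428 rad

Sensor diagonal = √(27.9² + 18.6²) = √1124.3700 ≈ 33.5316 mm.
Angle of view α = 2·arctan(d/2f) with d = 33.5316 mm and f = 783 mm.
d/2f = 0.02141; arctan(0.02141) ≈ 0.0214 rad, so α ≈ 0.0428 rad.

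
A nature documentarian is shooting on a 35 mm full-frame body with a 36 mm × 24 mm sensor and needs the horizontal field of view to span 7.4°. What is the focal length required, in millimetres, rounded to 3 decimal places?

278.349 mm

From α = 2·arctan(w/2f) we get f = w / (2·tan(α/2)).
With w = 36 mm and α/2 = 3.7°, tan(α/2) ≈ 0.06467, so f ≈ 36 / 0.12933 ≈ 278.3487 mm.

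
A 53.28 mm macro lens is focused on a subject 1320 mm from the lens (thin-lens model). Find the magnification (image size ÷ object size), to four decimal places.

Thin lens: 1/f = 1/dₒ + 1/dᵢ → 1/dᵢ = 1/53.28 − 1/1320 = 0.0180112 mm⁻¹, so dᵢ ≈ 55.5210 mm.
Magnification m = dᵢ/dₒ = 55.5210/1320 ≈ 0.04206.

0.0421×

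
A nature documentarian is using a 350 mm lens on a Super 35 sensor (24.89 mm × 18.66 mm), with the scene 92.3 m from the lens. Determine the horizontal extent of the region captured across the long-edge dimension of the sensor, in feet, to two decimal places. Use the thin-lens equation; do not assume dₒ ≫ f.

dₒ: 92.3 m = 92300 mm.
Similar triangles through the lens centre give W/dₒ = w/dᵢ; with 1/f = 1/dₒ + 1/dᵢ this gives W = w·(dₒ − f)/f.
W = 24.89 mm × (92300 − 350) / 350 = 24.89 × 262.7143 ≈ 6538.959 mm = 6538.959/304.8 ft = 21.4533 ft.

21.45 ft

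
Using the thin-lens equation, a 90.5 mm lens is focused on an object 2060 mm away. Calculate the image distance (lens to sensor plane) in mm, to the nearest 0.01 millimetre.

1/dᵢ = 1/f − 1/dₒ = 1/90.5 − 1/2060 = 0.0105643 mm⁻¹.
dᵢ = 1/0.0105643 ≈ 94.6585 mm.

94.66 mm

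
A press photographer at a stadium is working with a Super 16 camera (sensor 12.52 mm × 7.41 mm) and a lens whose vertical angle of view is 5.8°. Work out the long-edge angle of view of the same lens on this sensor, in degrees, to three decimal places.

From the vertical AOV: f = 7.41 / (2·tan(2.9°)) = 7.41 / 0.10132 ≈ 73.1378 mm.
Long-edge AOV = 2·arctan(12.52 / (2 × 73.1378)) = 2·arctan(0.08559) ≈ 9.7843°.

9.784°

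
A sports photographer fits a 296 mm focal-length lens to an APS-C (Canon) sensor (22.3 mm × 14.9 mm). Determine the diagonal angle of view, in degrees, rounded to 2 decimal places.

5.19°

Sensor diagonal = √(22.3² + 14.9²) = √719.3000 ≈ 26.8198 mm.
Angle of view α = 2·arctan(d/2f) with d = 26.8198 mm and f = 296 mm.
d/2f = 0.04530; arctan(0.04530) ≈ 2.5939°, so α ≈ 5.1879°.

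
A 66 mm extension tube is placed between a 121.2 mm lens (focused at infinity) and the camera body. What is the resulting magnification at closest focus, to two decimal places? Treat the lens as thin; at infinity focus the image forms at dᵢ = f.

The tube moves the image plane from f to f + e, so dᵢ = 121.2 + 66 = 187.2 mm. Focus is achieved when 1/f = 1/dₒ + 1/dᵢ, giving dₒ = 1/(1/f − 1/(f+e)).
Magnification m = dᵢ/dₒ = (f+e)·(1/f − 1/(f+e)) = e/f = 66/121.2 ≈ 0.5446.

0.54×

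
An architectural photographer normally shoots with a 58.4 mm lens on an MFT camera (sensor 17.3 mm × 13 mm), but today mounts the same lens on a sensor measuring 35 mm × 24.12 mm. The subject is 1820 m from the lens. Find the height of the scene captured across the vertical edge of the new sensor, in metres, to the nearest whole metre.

The focal length stays 58.4 mm; the relevant sensor dimension is now h = 24.12 mm. Object distance dₒ = 1820 m = 1.82e+06 mm.
Thin-lens field height W = h·(dₒ − f)/f = 24.12 × (1.82e+06 − 58.4)/58.4 ≈ 751660.812 mm = 751.661 m.

752 m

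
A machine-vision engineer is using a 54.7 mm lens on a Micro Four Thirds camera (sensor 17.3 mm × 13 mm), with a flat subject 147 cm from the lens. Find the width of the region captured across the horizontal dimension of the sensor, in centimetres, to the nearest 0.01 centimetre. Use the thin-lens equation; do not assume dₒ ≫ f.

44.76 cm

dₒ: 147 cm = 1470 mm.
Similar triangles through the lens centre give W/dₒ = w/dᵢ; with 1/f = 1/dₒ + 1/dᵢ this gives W = w·(dₒ − f)/f.
W = 17.3 mm × (1470 − 54.7) / 54.7 = 17.3 × 25.8739 ≈ 447.618 mm = 44.7618 cm.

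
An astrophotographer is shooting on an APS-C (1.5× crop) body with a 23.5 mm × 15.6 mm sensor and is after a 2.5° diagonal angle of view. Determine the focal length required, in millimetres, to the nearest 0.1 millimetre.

646.3 mm

Sensor diagonal = √(23.5² + 15.6²) = √795.6100 ≈ 28.2066 mm.
From α = 2·arctan(d/2f) we get f = d / (2·tan(α/2)).
With d = 28.2066 mm and α/2 = 1.25°, tan(α/2) ≈ 0.02182, so f ≈ 28.2066 / 0.04364 ≈ 646.3442 mm.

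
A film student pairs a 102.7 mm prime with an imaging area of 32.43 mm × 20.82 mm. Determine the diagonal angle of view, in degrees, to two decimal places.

21.25°

Sensor diagonal = √(32.43² + 20.82²) = √1485.1773 ≈ 38.5380 mm.
Angle of view α = 2·arctan(d/2f) with d = 38.5380 mm and f = 102.7 mm.
d/2f = 0.18762; arctan(0.18762) ≈ 10.6265°, so α ≈ 21.2531°.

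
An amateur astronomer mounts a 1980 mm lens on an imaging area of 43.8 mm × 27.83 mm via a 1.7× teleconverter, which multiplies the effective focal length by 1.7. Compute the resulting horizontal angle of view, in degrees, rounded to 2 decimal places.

Effective focal length f = 1980 × 1.7 = 3366 mm.
α = 2·arctan(43.8 / (2 × 3366)) = 2·arctan(0.00651) ≈ 0.7455°.

0.75°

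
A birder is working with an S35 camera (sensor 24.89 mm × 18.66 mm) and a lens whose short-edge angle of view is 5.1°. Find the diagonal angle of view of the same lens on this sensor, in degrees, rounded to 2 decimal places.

From the short-edge AOV: f = 18.66 / (2·tan(2.55°)) = 18.66 / 0.08907 ≈ 209.4967 mm.
Sensor diagonal = √(24.89² + 18.66²) = √967.7077 ≈ 31.1080 mm.
Diagonal AOV = 2·arctan(31.1080 / (2 × 209.4967)) = 2·arctan(0.07424) ≈ 8.4922°.

8.49°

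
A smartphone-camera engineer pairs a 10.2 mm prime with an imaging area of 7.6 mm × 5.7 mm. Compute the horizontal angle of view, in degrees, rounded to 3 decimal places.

40.866°

Angle of view α = 2·arctan(w/2f) with w = 7.6 mm and f = 10.2 mm.
w/2f = 0.37255; arctan(0.37255) ≈ 20.4328°, so α ≈ 40.8657°.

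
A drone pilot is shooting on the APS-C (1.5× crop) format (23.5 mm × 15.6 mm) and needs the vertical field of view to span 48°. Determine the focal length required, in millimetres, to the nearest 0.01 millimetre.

From α = 2·arctan(h/2f) we get f = h / (2·tan(α/2)).
With h = 15.6 mm and α/2 = 24°, tan(α/2) ≈ 0.44523, so f ≈ 15.6 / 0.89046 ≈ 17.5191 mm.

17.52 mm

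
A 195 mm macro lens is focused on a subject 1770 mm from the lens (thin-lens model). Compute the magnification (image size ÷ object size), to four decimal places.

Thin lens: 1/f = 1/dₒ + 1/dᵢ → 1/dᵢ = 1/195 − 1/1770 = 0.0045632 mm⁻¹, so dᵢ ≈ 219.1429 mm.
Magnification m = dᵢ/dₒ = 219.1429/1770 ≈ 0.12381.

0.1238×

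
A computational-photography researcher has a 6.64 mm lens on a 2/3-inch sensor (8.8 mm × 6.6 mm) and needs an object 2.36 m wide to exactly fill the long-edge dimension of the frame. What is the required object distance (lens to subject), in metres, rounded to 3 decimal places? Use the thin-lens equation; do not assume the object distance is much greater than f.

1.787 m

W: 2.36 m = 2360 mm.
Magnification m = w/W = dᵢ/dₒ; combined with 1/f = 1/dₒ + 1/dᵢ this gives dₒ = f·(1 + W/w).
dₒ = 6.64 mm × (1 + 2360/8.8) = 6.64 × 269.1818 ≈ 1787.367 mm = 1.78737 m.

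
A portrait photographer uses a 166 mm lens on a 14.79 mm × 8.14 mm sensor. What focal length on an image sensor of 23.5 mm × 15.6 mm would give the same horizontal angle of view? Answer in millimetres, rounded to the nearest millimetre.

Equal angle of view means equal width/f ratio, so f₂ = f₁ · (width₂/width₁) = 166 × 23.5/14.79.
f₂ = 166 × 1.58891 ≈ 263.759 mm.

264 mm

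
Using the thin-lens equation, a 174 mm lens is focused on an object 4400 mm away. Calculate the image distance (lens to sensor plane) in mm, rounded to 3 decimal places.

1/dᵢ = 1/f − 1/dₒ = 1/174 − 1/4400 = 0.0055199 mm⁻¹.
dᵢ = 1/0.0055199 ≈ 181.1642 mm.

181.164 mm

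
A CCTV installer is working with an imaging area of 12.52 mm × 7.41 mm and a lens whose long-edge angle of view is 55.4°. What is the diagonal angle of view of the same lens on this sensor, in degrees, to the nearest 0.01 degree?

From the long-edge AOV: f = 12.52 / (2·tan(27.7°)) = 12.52 / 1.05002 ≈ 11.9235 mm.
Sensor diagonal = √(12.52² + 7.41²) = √211.6585 ≈ 14.5485 mm.
Diagonal AOV = 2·arctan(14.5485 / (2 × 11.9235)) = 2·arctan(0.61007) ≈ 62.7726°.

62.77°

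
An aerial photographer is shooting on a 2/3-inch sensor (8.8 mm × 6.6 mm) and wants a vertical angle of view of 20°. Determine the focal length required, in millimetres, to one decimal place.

From α = 2·arctan(h/2f) we get f = h / (2·tan(α/2)).
With h = 6.6 mm and α/2 = 10°, tan(α/2) ≈ 0.17633, so f ≈ 6.6 / 0.35265 ≈ 18.7152 mm.

18.7 mm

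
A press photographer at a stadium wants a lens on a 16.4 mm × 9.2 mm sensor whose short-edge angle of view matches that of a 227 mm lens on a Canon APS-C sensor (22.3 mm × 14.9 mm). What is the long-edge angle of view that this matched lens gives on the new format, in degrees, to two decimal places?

6.70°

Equal short-edge AOV ⇒ f₂ = f₁ · 9.2/14.9 = 227 × 0.61745 ≈ 140.1611 mm.
Long-edge AOV on the new format = 2·arctan(16.4 / (2 × 140.1611)) = 2·arctan(0.05850) ≈ 6.6964°.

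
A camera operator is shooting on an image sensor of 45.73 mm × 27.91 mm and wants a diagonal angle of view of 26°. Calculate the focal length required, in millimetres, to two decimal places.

Sensor diagonal = √(45.73² + 27.91²) = √2870.2010 ≈ 53.5743 mm.
From α = 2·arctan(d/2f) we get f = d / (2·tan(α/2)).
With d = 53.5743 mm and α/2 = 13°, tan(α/2) ≈ 0.23087, so f ≈ 53.5743 / 0.46174 ≈ 116.0278 mm.

116.03 mm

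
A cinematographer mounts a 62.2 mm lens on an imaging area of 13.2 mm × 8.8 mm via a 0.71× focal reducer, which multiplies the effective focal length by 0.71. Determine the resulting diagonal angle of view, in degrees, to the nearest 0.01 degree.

20.37°

Effective focal length f = 62.2 × 0.71 = 44.162 mm.
Sensor diagonal = √(13.2² + 8.8²) = √251.6800 ≈ 15.8644 mm.
α = 2·arctan(15.864 / (2 × 44.162)) = 2·arctan(0.17962) ≈ 20.3654°.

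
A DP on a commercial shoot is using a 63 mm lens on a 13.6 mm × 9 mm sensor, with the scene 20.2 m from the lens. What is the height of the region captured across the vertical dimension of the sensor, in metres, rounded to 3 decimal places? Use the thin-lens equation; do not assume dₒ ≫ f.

dₒ: 20.2 m = 20200 mm.
Similar triangles through the lens centre give W/dₒ = h/dᵢ; with 1/f = 1/dₒ + 1/dᵢ this gives W = h·(dₒ − f)/f.
W = 9 mm × (20200 − 63) / 63 = 9 × 319.6349 ≈ 2876.714 mm = 2.87671 m.

2.877 m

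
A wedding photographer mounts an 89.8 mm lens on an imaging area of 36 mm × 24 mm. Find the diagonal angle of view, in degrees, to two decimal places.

Sensor diagonal = √(36² + 24²) = √1872.0000 ≈ 43.2666 mm.
Angle of view α = 2·arctan(d/2f) with d = 43.2666 mm and f = 89.8 mm.
d/2f = 0.24091; arctan(0.24091) ≈ 13.5448°, so α ≈ 27.0896°.

27.09°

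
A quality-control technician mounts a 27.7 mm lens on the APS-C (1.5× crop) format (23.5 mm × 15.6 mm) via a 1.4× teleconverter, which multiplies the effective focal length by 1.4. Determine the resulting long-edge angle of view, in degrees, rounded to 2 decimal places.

33.71°

Effective focal length f = 27.7 × 1.4 = 38.78 mm.
α = 2·arctan(23.5 / (2 × 38.78)) = 2·arctan(0.30299) ≈ 33.7127°.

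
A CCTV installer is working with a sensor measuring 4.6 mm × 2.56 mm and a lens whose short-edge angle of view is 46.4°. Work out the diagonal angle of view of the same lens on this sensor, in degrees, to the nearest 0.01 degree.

From the short-edge AOV: f = 2.56 / (2·tan(23.2°)) = 2.56 / 0.85720 ≈ 2.9865 mm.
Sensor diagonal = √(4.6² + 2.56²) = √27.7136 ≈ 5.2644 mm.
Diagonal AOV = 2·arctan(5.2644 / (2 × 2.9865)) = 2·arctan(0.88137) ≈ 82.7841°.

82.78°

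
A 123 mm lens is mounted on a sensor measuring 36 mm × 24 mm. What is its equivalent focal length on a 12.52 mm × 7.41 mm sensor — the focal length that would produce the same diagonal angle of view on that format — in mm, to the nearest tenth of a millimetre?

41.4 mm

Sensor diagonal = √(36² + 24²) = √1872.0000 ≈ 43.2666 mm.
Sensor diagonal = √(12.52² + 7.41²) = √211.6585 ≈ 14.5485 mm.
Equal angle of view means equal diagonal/f ratio, so f₂ = f₁ · (diagonal₂/diagonal₁) = 123 × 14.5485/43.2666.
f₂ = 123 × 0.33625 ≈ 41.359 mm.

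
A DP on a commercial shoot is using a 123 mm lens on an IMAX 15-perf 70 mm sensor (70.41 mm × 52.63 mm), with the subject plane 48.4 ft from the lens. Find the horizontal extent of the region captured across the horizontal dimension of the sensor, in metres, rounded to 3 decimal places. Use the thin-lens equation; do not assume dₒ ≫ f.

dₒ: 48.4 ft × 304.8 mm/ft = 14752.32 mm.
Similar triangles through the lens centre give W/dₒ = w/dᵢ; with 1/f = 1/dₒ + 1/dᵢ this gives W = w·(dₒ − f)/f.
W = 70.41 mm × (14752.3 − 123) / 123 = 70.41 × 118.9376 ≈ 8374.393 mm = 8.37439 m.

8.374 m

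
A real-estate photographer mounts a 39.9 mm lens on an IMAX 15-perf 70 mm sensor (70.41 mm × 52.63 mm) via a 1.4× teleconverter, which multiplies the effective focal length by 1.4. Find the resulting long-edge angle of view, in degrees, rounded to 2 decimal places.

Effective focal length f = 39.9 × 1.4 = 55.86 mm.
α = 2·arctan(70.41 / (2 × 55.86)) = 2·arctan(0.63024) ≈ 64.4412°.

64.44°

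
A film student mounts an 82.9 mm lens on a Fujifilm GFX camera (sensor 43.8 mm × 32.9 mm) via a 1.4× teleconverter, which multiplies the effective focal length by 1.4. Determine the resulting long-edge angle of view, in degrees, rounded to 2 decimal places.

21.37°

Effective focal length f = 82.9 × 1.4 = 116.06 mm.
α = 2·arctan(43.8 / (2 × 116.06)) = 2·arctan(0.18870) ≈ 21.3716°.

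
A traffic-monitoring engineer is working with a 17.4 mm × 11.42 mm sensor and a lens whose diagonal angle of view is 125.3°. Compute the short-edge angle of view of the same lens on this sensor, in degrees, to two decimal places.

Sensor diagonal = √(17.4² + 11.42²) = √433.1764 ≈ 20.8129 mm.
From the diagonal AOV: f = 20.8129 / (2·tan(62.65°)) = 20.8129 / 3.86665 ≈ 5.3827 mm.
Short-edge AOV = 2·arctan(11.42 / (2 × 5.3827)) = 2·arctan(1.06081) ≈ 93.3804°.

93.38°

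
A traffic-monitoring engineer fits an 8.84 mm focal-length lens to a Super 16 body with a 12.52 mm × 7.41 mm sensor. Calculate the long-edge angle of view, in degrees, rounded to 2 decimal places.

Angle of view α = 2·arctan(w/2f) with w = 12.52 mm and f = 8.84 mm.
w/2f = 0.70814; arctan(0.70814) ≈ 35.3040°, so α ≈ 70.6080°.

70.61°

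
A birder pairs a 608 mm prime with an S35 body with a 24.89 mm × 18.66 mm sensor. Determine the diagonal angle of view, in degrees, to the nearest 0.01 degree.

2.93°

Sensor diagonal = √(24.89² + 18.66²) = √967.7077 ≈ 31.1080 mm.
Angle of view α = 2·arctan(d/2f) with d = 31.1080 mm and f = 608 mm.
d/2f = 0.02558; arctan(0.02558) ≈ 1.4654°, so α ≈ 2.9309°.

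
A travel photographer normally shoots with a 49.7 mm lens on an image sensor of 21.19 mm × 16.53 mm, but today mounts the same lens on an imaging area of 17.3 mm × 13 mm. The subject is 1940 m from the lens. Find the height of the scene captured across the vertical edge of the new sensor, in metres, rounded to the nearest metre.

The focal length stays 49.7 mm; the relevant sensor dimension is now h = 13 mm. Object distance dₒ = 1940 m = 1.94e+06 mm.
Thin-lens field height W = h·(dₒ − f)/f = 13 × (1.94e+06 − 49.7)/49.7 ≈ 507431.668 mm = 507.432 m.

507 m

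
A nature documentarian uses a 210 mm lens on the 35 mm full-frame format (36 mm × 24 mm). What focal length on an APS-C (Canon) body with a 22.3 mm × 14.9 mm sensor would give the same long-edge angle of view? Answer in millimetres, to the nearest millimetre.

Equal angle of view means equal width/f ratio, so f₂ = f₁ · (width₂/width₁) = 210 × 22.3/36.
f₂ = 210 × 0.61944 ≈ 130.083 mm.

130 mm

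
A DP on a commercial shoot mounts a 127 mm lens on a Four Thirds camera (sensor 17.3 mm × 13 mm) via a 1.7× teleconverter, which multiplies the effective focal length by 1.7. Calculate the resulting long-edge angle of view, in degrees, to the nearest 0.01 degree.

Effective focal length f = 127 × 1.7 = 215.9 mm.
α = 2·arctan(17.3 / (2 × 215.9)) = 2·arctan(0.04006) ≈ 4.5886°.

4.59°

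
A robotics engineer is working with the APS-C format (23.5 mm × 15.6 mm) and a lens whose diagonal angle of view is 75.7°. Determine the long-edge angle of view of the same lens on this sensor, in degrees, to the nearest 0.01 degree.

65.84°

Sensor diagonal = √(23.5² + 15.6²) = √795.6100 ≈ 28.2066 mm.
From the diagonal AOV: f = 28.2066 / (2·tan(37.85°)) = 28.2066 / 1.55416 ≈ 18.1491 mm.
Long-edge AOV = 2·arctan(23.5 / (2 × 18.1491)) = 2·arctan(0.64741) ≈ 65.8392°.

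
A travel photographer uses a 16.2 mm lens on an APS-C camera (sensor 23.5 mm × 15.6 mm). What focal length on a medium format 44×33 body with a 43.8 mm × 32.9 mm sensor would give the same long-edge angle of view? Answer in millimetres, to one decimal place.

30.2 mm

Equal angle of view means equal width/f ratio, so f₂ = f₁ · (width₂/width₁) = 16.2 × 43.8/23.5.
f₂ = 16.2 × 1.86383 ≈ 30.194 mm.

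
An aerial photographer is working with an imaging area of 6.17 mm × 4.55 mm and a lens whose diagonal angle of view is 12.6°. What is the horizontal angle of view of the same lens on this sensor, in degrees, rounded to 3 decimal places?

Sensor diagonal = √(6.17² + 4.55²) = √58.7714 ≈ 7.6663 mm.
From the diagonal AOV: f = 7.6663 / (2·tan(6.3°)) = 7.6663 / 0.22080 ≈ 34.7200 mm.
Horizontal AOV = 2·arctan(6.17 / (2 × 34.7200)) = 2·arctan(0.08885) ≈ 10.1552°.

10.155°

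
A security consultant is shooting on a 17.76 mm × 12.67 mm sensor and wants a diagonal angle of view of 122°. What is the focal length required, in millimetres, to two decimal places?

Sensor diagonal = √(17.76² + 12.67²) = √475.9465 ≈ 21.8162 mm.
From α = 2·arctan(d/2f) we get f = d / (2·tan(α/2)).
With d = 21.8162 mm and α/2 = 61°, tan(α/2) ≈ 1.80405, so f ≈ 21.8162 / 3.60810 ≈ 6.0465 mm.

6.05 mm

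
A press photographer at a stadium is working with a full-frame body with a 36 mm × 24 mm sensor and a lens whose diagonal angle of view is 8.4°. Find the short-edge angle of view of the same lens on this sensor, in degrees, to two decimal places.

4.67°

Sensor diagonal = √(36² + 24²) = √1872.0000 ≈ 43.2666 mm.
From the diagonal AOV: f = 43.2666 / (2·tan(4.2°)) = 43.2666 / 0.14687 ≈ 294.5896 mm.
Short-edge AOV = 2·arctan(24 / (2 × 294.5896)) = 2·arctan(0.04073) ≈ 4.6653°.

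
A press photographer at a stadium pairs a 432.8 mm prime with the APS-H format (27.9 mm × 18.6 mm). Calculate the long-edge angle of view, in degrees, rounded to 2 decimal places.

3.69°

Angle of view α = 2·arctan(w/2f) with w = 27.9 mm and f = 432.8 mm.
w/2f = 0.03223; arctan(0.03223) ≈ 1.8461°, so α ≈ 3.6922°.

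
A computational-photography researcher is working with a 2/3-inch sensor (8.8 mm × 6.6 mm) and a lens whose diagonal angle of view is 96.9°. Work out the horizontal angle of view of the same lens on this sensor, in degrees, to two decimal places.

84.14°

Sensor diagonal = √(8.8² + 6.6²) = √121.0000 ≈ 11.0000 mm.
From the diagonal AOV: f = 11.0000 / (2·tan(48.45°)) = 11.0000 / 2.25662 ≈ 4.8746 mm.
Horizontal AOV = 2·arctan(8.8 / (2 × 4.8746)) = 2·arctan(0.90265) ≈ 84.1418°.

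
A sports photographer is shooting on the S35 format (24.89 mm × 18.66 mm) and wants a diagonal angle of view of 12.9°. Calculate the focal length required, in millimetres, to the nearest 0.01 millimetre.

137.58 mm

Sensor diagonal = √(24.89² + 18.66²) = √967.7077 ≈ 31.1080 mm.
From α = 2·arctan(d/2f) we get f = d / (2·tan(α/2)).
With d = 31.1080 mm and α/2 = 6.45°, tan(α/2) ≈ 0.11305, so f ≈ 31.1080 / 0.22610 ≈ 137.5831 mm.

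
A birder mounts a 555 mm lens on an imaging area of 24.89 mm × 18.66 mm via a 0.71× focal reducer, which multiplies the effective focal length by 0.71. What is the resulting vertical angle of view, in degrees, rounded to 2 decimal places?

Effective focal length f = 555 × 0.71 = 394.05 mm.
α = 2·arctan(18.66 / (2 × 394.05)) = 2·arctan(0.02368) ≈ 2.7127°.

2.71°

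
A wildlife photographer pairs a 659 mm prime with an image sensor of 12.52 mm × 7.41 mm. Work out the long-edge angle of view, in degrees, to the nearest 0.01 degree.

1.09°

Angle of view α = 2·arctan(w/2f) with w = 12.52 mm and f = 659 mm.
w/2f = 0.00950; arctan(0.00950) ≈ 0.5443°, so α ≈ 1.0885°.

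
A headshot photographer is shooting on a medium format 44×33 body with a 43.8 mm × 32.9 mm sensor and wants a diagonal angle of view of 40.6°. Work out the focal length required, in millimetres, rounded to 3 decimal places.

Sensor diagonal = √(43.8² + 32.9²) = √3000.8500 ≈ 54.7800 mm.
From α = 2·arctan(d/2f) we get f = d / (2·tan(α/2)).
With d = 54.7800 mm and α/2 = 20.3°, tan(α/2) ≈ 0.36991, so f ≈ 54.7800 / 0.73982 ≈ 74.0448 mm.

74.045 mm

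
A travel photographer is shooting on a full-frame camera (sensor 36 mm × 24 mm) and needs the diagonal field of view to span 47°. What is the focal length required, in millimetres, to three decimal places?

Sensor diagonal = √(36² + 24²) = √1872.0000 ≈ 43.2666 mm.
From α = 2·arctan(d/2f) we get f = d / (2·tan(α/2)).
With d = 43.2666 mm and α/2 = 23.5°, tan(α/2) ≈ 0.43481, so f ≈ 43.2666 / 0.86962 ≈ 49.7532 mm.

49.753 mm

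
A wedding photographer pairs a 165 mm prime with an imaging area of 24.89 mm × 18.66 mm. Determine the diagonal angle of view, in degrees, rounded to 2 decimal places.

Sensor diagonal = √(24.89² + 18.66²) = √967.7077 ≈ 31.1080 mm.
Angle of view α = 2·arctan(d/2f) with d = 31.1080 mm and f = 165 mm.
d/2f = 0.09427; arctan(0.09427) ≈ 5.3852°, so α ≈ 10.7703°.

10.77°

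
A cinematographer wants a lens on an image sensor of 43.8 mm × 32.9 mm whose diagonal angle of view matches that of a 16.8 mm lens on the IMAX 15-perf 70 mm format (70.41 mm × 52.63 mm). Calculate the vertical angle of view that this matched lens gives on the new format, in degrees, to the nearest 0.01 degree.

115.05°

Sensor diagonal = √(70.41² + 52.63²) = √7727.4850 ≈ 87.9061 mm.
Sensor diagonal = √(43.8² + 32.9²) = √3000.8500 ≈ 54.7800 mm.
Equal diagonal AOV ⇒ f₂ = f₁ · 54.7800/87.9061 = 16.8 × 0.62317 ≈ 10.4692 mm.
Vertical AOV on the new format = 2·arctan(32.9 / (2 × 10.4692)) = 2·arctan(1.57128) ≈ 115.0527°.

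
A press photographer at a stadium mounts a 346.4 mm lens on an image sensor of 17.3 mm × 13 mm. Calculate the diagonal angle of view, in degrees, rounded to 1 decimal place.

3.6°

Sensor diagonal = √(17.3² + 13²) = √468.2900 ≈ 21.6400 mm.
Angle of view α = 2·arctan(d/2f) with d = 21.6400 mm and f = 346.4 mm.
d/2f = 0.03124; arctan(0.03124) ≈ 1.7891°, so α ≈ 3.5782°.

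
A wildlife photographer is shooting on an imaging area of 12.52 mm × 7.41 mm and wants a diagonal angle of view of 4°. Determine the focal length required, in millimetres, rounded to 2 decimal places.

208.31 mm

Sensor diagonal = √(12.52² + 7.41²) = √211.6585 ≈ 14.5485 mm.
From α = 2·arctan(d/2f) we get f = d / (2·tan(α/2)).
With d = 14.5485 mm and α/2 = 2°, tan(α/2) ≈ 0.03492, so f ≈ 14.5485 / 0.06984 ≈ 208.3071 mm.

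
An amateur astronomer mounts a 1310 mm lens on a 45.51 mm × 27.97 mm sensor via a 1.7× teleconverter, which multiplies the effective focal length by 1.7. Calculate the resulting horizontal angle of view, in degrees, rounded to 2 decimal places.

1.17°

Effective focal length f = 1310 × 1.7 = 2227 mm.
α = 2·arctan(45.51 / (2 × 2227)) = 2·arctan(0.01022) ≈ 1.1708°.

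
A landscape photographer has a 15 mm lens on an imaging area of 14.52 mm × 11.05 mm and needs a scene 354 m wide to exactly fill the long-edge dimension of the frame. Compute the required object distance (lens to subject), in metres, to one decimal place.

365.7 m

W: 354 m = 354000 mm.
Magnification m = w/W = dᵢ/dₒ; combined with 1/f = 1/dₒ + 1/dᵢ this gives dₒ = f·(1 + W/w).
dₒ = 15 mm × (1 + 354000/14.52) = 15 × 24381.1653 ≈ 365717.479 mm = 365.717 m.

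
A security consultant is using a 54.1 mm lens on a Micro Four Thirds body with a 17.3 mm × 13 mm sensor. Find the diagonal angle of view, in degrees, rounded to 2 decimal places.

Sensor diagonal = √(17.3² + 13²) = √468.2900 ≈ 21.6400 mm.
Angle of view α = 2·arctan(d/2f) with d = 21.6400 mm and f = 54.1 mm.
d/2f = 0.20000; arctan(0.20000) ≈ 11.3099°, so α ≈ 22.6199°.

22.62°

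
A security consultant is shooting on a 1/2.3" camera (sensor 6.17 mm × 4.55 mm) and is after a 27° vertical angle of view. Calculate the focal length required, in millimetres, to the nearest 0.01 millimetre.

From α = 2·arctan(h/2f) we get f = h / (2·tan(α/2)).
With h = 4.55 mm and α/2 = 13.5°, tan(α/2) ≈ 0.24008, so f ≈ 4.55 / 0.48016 ≈ 9.4761 mm.

9.48 mm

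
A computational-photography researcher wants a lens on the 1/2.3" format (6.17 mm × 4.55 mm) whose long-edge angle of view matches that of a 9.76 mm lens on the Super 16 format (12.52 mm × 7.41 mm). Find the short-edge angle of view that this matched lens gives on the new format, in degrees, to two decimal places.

50.63°

Equal long-edge AOV ⇒ f₂ = f₁ · 6.17/12.52 = 9.76 × 0.49281 ≈ 4.8098 mm.
Short-edge AOV on the new format = 2·arctan(4.55 / (2 × 4.8098)) = 2·arctan(0.47299) ≈ 50.6272°.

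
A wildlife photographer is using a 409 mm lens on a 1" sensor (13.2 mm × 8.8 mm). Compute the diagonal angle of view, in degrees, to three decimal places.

Sensor diagonal = √(13.2² + 8.8²) = √251.6800 ≈ 15.8644 mm.
Angle of view α = 2·arctan(d/2f) with d = 15.8644 mm and f = 409 mm.
d/2f = 0.01939; arctan(0.01939) ≈ 1.1111°, so α ≈ 2.2221°.

2.222°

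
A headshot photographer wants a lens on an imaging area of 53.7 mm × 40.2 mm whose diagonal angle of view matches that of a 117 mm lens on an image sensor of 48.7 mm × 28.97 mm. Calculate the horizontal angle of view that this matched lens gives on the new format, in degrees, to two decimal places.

21.94°

Sensor diagonal = √(48.7² + 28.97²) = √3210.9509 ≈ 56.6653 mm.
Sensor diagonal = √(53.7² + 40.2²) = √4499.7300 ≈ 67.0800 mm.
Equal diagonal AOV ⇒ f₂ = f₁ · 67.0800/56.6653 = 117 × 1.18379 ≈ 138.5040 mm.
Horizontal AOV on the new format = 2·arctan(53.7 / (2 × 138.5040)) = 2·arctan(0.19386) ≈ 21.9422°.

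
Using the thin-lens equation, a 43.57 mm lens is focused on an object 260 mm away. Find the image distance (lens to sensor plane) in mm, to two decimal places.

1/dᵢ = 1/f − 1/dₒ = 1/43.57 − 1/260 = 0.0191054 mm⁻¹.
dᵢ = 1/0.0191054 ≈ 52.3412 mm.

52.34 mm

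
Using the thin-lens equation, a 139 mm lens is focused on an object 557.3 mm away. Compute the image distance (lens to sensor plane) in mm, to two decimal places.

185.19 mm

1/dᵢ = 1/f − 1/dₒ = 1/139 − 1/557.3 = 0.0053999 mm⁻¹.
dᵢ = 1/0.0053999 ≈ 185.1893 mm.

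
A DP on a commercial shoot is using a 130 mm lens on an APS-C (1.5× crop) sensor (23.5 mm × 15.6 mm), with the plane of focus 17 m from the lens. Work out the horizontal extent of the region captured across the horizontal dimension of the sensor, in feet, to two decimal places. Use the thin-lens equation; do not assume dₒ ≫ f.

10.01 ft

dₒ: 17 m = 17000 mm.
Similar triangles through the lens centre give W/dₒ = w/dᵢ; with 1/f = 1/dₒ + 1/dᵢ this gives W = w·(dₒ − f)/f.
W = 23.5 mm × (17000 − 130) / 130 = 23.5 × 129.7692 ≈ 3049.577 mm = 3049.577/304.8 ft = 10.0052 ft.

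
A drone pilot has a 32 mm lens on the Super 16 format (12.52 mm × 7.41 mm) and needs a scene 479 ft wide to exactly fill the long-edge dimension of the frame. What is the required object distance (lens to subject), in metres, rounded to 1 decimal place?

373.2 m

W: 479 ft × 304.8 mm/ft = 145999.20 mm.
Magnification m = w/W = dᵢ/dₒ; combined with 1/f = 1/dₒ + 1/dᵢ this gives dₒ = f·(1 + W/w).
dₒ = 32 mm × (1 + 145999/12.52) = 32 × 11662.2776 ≈ 373192.883 mm = 373.193 m.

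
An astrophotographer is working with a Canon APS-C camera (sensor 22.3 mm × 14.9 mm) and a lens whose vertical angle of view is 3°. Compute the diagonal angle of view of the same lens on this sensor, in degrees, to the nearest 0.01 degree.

5.40°

From the vertical AOV: f = 14.9 / (2·tan(1.5°)) = 14.9 / 0.05237 ≈ 284.5040 mm.
Sensor diagonal = √(22.3² + 14.9²) = √719.3000 ≈ 26.8198 mm.
Diagonal AOV = 2·arctan(26.8198 / (2 × 284.5040)) = 2·arctan(0.04713) ≈ 5.3972°.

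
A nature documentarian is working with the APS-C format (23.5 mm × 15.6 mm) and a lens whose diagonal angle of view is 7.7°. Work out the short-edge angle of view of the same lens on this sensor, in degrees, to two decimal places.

Sensor diagonal = √(23.5² + 15.6²) = √795.6100 ≈ 28.2066 mm.
From the diagonal AOV: f = 28.2066 / (2·tan(3.85°)) = 28.2066 / 0.13459 ≈ 209.5693 mm.
Short-edge AOV = 2·arctan(15.6 / (2 × 209.5693)) = 2·arctan(0.03722) ≈ 4.2630°.

4.26°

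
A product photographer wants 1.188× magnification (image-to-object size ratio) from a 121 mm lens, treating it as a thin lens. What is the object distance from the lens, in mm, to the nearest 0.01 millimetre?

222.85 mm

With m = dᵢ/dₒ and 1/f = 1/dₒ + 1/dᵢ, substituting dᵢ = m·dₒ gives 1/f = (1 + 1/m)/dₒ, hence dₒ = f·(1 + 1/m).
dₒ = 121 × (1 + 1/1.188) = 121 × 1.84175 ≈ 222.852 mm.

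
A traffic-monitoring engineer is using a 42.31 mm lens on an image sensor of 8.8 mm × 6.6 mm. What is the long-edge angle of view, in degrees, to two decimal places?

Angle of view α = 2·arctan(w/2f) with w = 8.8 mm and f = 42.31 mm.
w/2f = 0.10399; arctan(0.10399) ≈ 5.9371°, so α ≈ 11.8742°.

11.87°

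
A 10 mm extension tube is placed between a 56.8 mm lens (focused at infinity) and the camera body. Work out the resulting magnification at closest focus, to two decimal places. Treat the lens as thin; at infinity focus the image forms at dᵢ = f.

The tube moves the image plane from f to f + e, so dᵢ = 56.8 + 10 = 66.8 mm. Focus is achieved when 1/f = 1/dₒ + 1/dᵢ, giving dₒ = 1/(1/f − 1/(f+e)).
Magnification m = dᵢ/dₒ = (f+e)·(1/f − 1/(f+e)) = e/f = 10/56.8 ≈ 0.1761.

0.18×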